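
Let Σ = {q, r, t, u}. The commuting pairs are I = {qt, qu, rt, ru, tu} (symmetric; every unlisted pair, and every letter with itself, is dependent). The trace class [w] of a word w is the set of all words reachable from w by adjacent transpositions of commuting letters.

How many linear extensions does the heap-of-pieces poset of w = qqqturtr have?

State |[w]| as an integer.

piece 0:q — minimal
piece 1:q rests on {0:q}
piece 2:q rests on {1:q}
piece 3:t — minimal
piece 4:u — minimal
piece 5:r rests on {2:q}
piece 6:t rests on {3:t}
piece 7:r rests on {5:r}
minimal pieces: {0:q, 3:t, 4:u}
ways to finish when only these pieces remain (= sum over removing one remaining piece with nothing left below it):
  1 left: {4}→1  {6}→1  {7}→1
  2 left: {3,6}→1  {4,6}→2  {4,7}→2  {5,7}→1  {6,7}→2
  3 left: {2,5,7}→1  {3,4,6}→3  {3,6,7}→3  {4,5,7}→3  {4,6,7}→6  {5,6,7}→3
  4 left: {1,2,5,7}→1  {2,4,5,7}→4  {2,5,6,7}→4  {3,4,6,7}→12  {3,5,6,7}→6  {4,5,6,7}→12
  5 left: {0,1,2,5,7}→1  {1,2,4,5,7}→5  {1,2,5,6,7}→5  {2,3,5,6,7}→10  {2,4,5,6,7}→20  {3,4,5,6,7}→30
  6 left: {0,1,2,4,5,7}→6  {0,1,2,5,6,7}→6  {1,2,3,5,6,7}→15  {1,2,4,5,6,7}→30  {2,3,4,5,6,7}→60
  placing 0:q first → 105 extensions
  placing 3:t first → 42 extensions
  placing 4:u first → 21 extensions
total linear extensions = 168

168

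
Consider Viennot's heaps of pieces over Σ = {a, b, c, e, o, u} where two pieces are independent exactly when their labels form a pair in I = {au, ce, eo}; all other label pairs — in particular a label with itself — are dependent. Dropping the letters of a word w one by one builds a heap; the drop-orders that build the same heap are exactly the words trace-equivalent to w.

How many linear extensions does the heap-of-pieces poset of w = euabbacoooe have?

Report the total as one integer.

0(e) covers ∅
1(u) covers 0:e
2(a) covers 0:e
3(b) covers 1:u, 2:a
4(b) covers 3:b
5(a) covers 4:b
6(c) covers 5:a
7(o) covers 6:c
8(o) covers 7:o
9(o) covers 8:o
10(e) covers 5:a
floor of heap: 0:e
completions by unplaced set U, small U first (add the entries for U minus each lowest piece of U):
  |U|=1: {9}:1  {10}:1
  |U|=2: {8,9}:1  {9,10}:2
  |U|=3: {7,8,9}:1  {8,9,10}:3
  |U|=4: {6,7,8,9}:1  {7,8,9,10}:4
  |U|=5: {6,7,8,9,10}:5
  |U|=6: {5,6,7,8,9,10}:5
  |U|=7: {4,5,6,7,8,9,10}:5
  |U|=8: {3,4,5,6,7,8,9,10}:5
  |U|=9: {1,3,4,5,6,7,8,9,10}:5  {2,3,4,5,6,7,8,9,10}:5
  start at 0(e): 10

10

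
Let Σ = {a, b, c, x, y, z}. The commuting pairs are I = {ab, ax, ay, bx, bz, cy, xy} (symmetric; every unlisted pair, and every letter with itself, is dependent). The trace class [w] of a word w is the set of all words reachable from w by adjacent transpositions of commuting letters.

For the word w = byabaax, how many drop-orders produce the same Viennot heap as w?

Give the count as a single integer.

#0=b has no predecessor
#1=y depends on [0:b]
#2=a has no predecessor
#3=b depends on [1:y]
#4=a depends on [2:a]
#5=a depends on [4:a]
#6=x has no predecessor
sources: [0:b, 2:a, 6:x]
N(rest) = Σ N(rest − s) over sources s of rest; N(one piece) = 1:
  size 1 → [3]=1  [5]=1  [6]=1
  size 2 → [1,3]=1  [3,5]=2  [3,6]=2  [4,5]=1  [5,6]=2
  size 3 → [0,1,3]=1  [1,3,5]=3  [1,3,6]=3  [2,4,5]=1  [3,4,5]=3  [3,5,6]=6  [4,5,6]=3
  size 4 → [0,1,3,5]=4  [0,1,3,6]=4  [1,3,4,5]=6  [1,3,5,6]=12  [2,3,4,5]=4  [2,4,5,6]=4  [3,4,5,6]=12
  size 5 → [0,1,3,4,5]=10  [0,1,3,5,6]=20  [1,2,3,4,5]=10  [1,3,4,5,6]=30  [2,3,4,5,6]=20
  first=0(b) contributes 60
  first=2(a) contributes 60
  first=6(x) contributes 20
|[w]| = 140

140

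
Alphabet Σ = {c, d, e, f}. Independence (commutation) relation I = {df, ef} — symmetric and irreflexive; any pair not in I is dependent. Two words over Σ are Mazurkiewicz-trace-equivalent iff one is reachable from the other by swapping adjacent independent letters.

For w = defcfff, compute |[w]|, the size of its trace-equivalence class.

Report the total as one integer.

0(d) covers ∅
1(e) covers 0:d
2(f) covers ∅
3(c) covers 1:e, 2:f
4(f) covers 3:c
5(f) covers 4:f
6(f) covers 5:f
floor of heap: 0:d, 2:f
completions by unplaced set U, small U first (add the entries for U minus each lowest piece of U):
  |U|=1: {6}:1
  |U|=2: {5,6}:1
  |U|=3: {4,5,6}:1
  |U|=4: {3,4,5,6}:1
  |U|=5: {1,3,4,5,6}:1  {2,3,4,5,6}:1
  start at 0(d): 2
  start at 2(f): 1
sum over floor = 3

3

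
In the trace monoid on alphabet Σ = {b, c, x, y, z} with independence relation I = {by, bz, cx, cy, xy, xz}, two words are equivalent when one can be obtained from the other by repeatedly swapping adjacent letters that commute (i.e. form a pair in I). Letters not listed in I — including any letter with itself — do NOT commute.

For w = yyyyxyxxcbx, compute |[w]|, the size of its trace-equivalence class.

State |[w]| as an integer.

drop 0:y onto floor
drop 1:y onto {0:y}
drop 2:y onto {1:y}
drop 3:y onto {2:y}
drop 4:x onto floor
drop 5:y onto {3:y}
drop 6:x onto {4:x}
drop 7:x onto {6:x}
drop 8:c onto floor
drop 9:b onto {7:x, 8:c}
drop 10:x onto {9:b}
ground layer = {0:y, 4:x, 8:c}
drop-orders for the pieces not yet dropped (sum over which currently-grounded one goes next):
  1 to go: {5} 1  {10} 1
  2 to go: {3,5} 1  {5,10} 2  {9,10} 1
  3 to go: {2,3,5} 1  {3,5,10} 3  {5,9,10} 3  {7,9,10} 1  {8,9,10} 1
  4 to go: {1,2,3,5} 1  {2,3,5,10} 4  {3,5,9,10} 6  {5,7,9,10} 4  {5,8,9,10} 4  {6,7,9,10} 1  {7,8,9,10} 2
  5 to go: {0,1,2,3,5} 1  {1,2,3,5,10} 5  {2,3,5,9,10} 10  {3,5,7,9,10} 10  {3,5,8,9,10} 10  {4,6,7,9,10} 1  {5,6,7,9,10} 5  {5,7,8,9,10} 10  {6,7,8,9,10} 3
  6 to go: {0,1,2,3,5,10} 6  {1,2,3,5,9,10} 15  {2,3,5,7,9,10} 20  {2,3,5,8,9,10} 20  {3,5,6,7,9,10} 15  {3,5,7,8,9,10} 30  {4,5,6,7,9,10} 6  {4,6,7,8,9,10} 4  {5,6,7,8,9,10} 18
  7 to go: {0,1,2,3,5,9,10} 21  {1,2,3,5,7,9,10} 35  {1,2,3,5,8,9,10} 35  {2,3,5,6,7,9,10} 35  {2,3,5,7,8,9,10} 70  {3,4,5,6,7,9,10} 21  {3,5,6,7,8,9,10} 63  {4,5,6,7,8,9,10} 28
  8 to go: {0,1,2,3,5,7,9,10} 56  {0,1,2,3,5,8,9,10} 56  {1,2,3,5,6,7,9,10} 70  {1,2,3,5,7,8,9,10} 140  {2,3,4,5,6,7,9,10} 56  {2,3,5,6,7,8,9,10} 168  {3,4,5,6,7,8,9,10} 112
  9 to go: {0,1,2,3,5,6,7,9,10} 126  {0,1,2,3,5,7,8,9,10} 252  {1,2,3,4,5,6,7,9,10} 126  {1,2,3,5,6,7,8,9,10} 378  {2,3,4,5,6,7,8,9,10} 336
  if 0:y drops first: 840 orders
  if 4:x drops first: 756 orders
  if 8:c drops first: 252 orders
heap linearizations: 1848

1848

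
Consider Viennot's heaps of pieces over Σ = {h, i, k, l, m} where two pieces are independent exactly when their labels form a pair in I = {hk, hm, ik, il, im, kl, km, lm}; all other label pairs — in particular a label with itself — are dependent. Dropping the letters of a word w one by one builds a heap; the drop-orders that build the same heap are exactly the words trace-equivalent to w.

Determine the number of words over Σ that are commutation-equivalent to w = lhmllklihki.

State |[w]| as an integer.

1980

0(l) covers ∅
1(h) covers 0:l
2(m) covers ∅
3(l) covers 1:h
4(l) covers 3:l
5(k) covers ∅
6(l) covers 4:l
7(i) covers 1:h
8(h) covers 6:l, 7:i
9(k) covers 5:k
10(i) covers 8:h
floor of heap: 0:l, 2:m, 5:k
completions by unplaced set U, small U first (add the entries for U minus each lowest piece of U):
  |U|=1: {2}:1  {9}:1  {10}:1
  |U|=2: {2,9}:2  {2,10}:2  {5,9}:1  {8,10}:1  {9,10}:2
  |U|=3: {2,5,9}:3  {2,8,10}:3  {2,9,10}:6  {5,9,10}:3  {6,8,10}:1  {7,8,10}:1  {8,9,10}:3
  |U|=4: {2,5,9,10}:12  {2,6,8,10}:4  {2,7,8,10}:4  {2,8,9,10}:12  {4,6,8,10}:1  {5,8,9,10}:6  {6,7,8,10}:2  {6,8,9,10}:4  {7,8,9,10}:4
  |U|=5: {2,4,6,8,10}:5  {2,5,8,9,10}:30  {2,6,7,8,10}:10  {2,6,8,9,10}:20  {2,7,8,9,10}:20  {3,4,6,8,10}:1  {4,6,7,8,10}:3  {4,6,8,9,10}:5  {5,6,8,9,10}:10  {5,7,8,9,10}:10  {6,7,8,9,10}:10
  |U|=6: {2,3,4,6,8,10}:6  {2,4,6,7,8,10}:18  {2,4,6,8,9,10}:30  {2,5,6,8,9,10}:60  {2,5,7,8,9,10}:60  {2,6,7,8,9,10}:60  {3,4,6,7,8,10}:4  {3,4,6,8,9,10}:6  {4,5,6,8,9,10}:15  {4,6,7,8,9,10}:18  {5,6,7,8,9,10}:30
  |U|=7: {1,3,4,6,7,8,10}:4  {2,3,4,6,7,8,10}:28  {2,3,4,6,8,9,10}:42  {2,4,5,6,8,9,10}:105  {2,4,6,7,8,9,10}:126  {2,5,6,7,8,9,10}:210  {3,4,5,6,8,9,10}:21  {3,4,6,7,8,9,10}:28  {4,5,6,7,8,9,10}:63
  |U|=8: {0,1,3,4,6,7,8,10}:4  {1,2,3,4,6,7,8,10}:32  {1,3,4,6,7,8,9,10}:32  {2,3,4,5,6,8,9,10}:168  {2,3,4,6,7,8,9,10}:224  {2,4,5,6,7,8,9,10}:504  {3,4,5,6,7,8,9,10}:112
  |U|=9: {0,1,2,3,4,6,7,8,10}:36  {0,1,3,4,6,7,8,9,10}:36  {1,2,3,4,6,7,8,9,10}:288  {1,3,4,5,6,7,8,9,10}:144  {2,3,4,5,6,7,8,9,10}:1008
  start at 0(l): 1440
  start at 2(m): 180
  start at 5(k): 360
sum over floor = 1980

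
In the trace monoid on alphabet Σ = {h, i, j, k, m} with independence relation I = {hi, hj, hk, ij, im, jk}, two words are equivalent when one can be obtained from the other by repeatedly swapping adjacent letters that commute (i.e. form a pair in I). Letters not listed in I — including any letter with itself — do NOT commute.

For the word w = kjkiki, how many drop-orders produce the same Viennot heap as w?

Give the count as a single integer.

6

#0=k has no predecessor
#1=j has no predecessor
#2=k depends on [0:k]
#3=i depends on [2:k]
#4=k depends on [3:i]
#5=i depends on [4:k]
sources: [0:k, 1:j]
N(rest) = Σ N(rest − s) over sources s of rest; N(one piece) = 1:
  size 1 → [1]=1  [5]=1
  size 2 → [1,5]=2  [4,5]=1
  size 3 → [1,4,5]=3  [3,4,5]=1
  size 4 → [1,3,4,5]=4  [2,3,4,5]=1
  first=0(k) contributes 5
  first=1(j) contributes 1
|[w]| = 6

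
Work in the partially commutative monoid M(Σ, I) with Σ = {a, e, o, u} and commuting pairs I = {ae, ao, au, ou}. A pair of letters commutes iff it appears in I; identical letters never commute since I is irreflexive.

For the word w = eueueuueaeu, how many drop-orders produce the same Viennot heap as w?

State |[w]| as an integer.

11

piece 0:e — minimal
piece 1:u rests on {0:e}
piece 2:e rests on {1:u}
piece 3:u rests on {2:e}
piece 4:e rests on {3:u}
piece 5:u rests on {4:e}
piece 6:u rests on {5:u}
piece 7:e rests on {6:u}
piece 8:a — minimal
piece 9:e rests on {7:e}
piece 10:u rests on {9:e}
minimal pieces: {0:e, 8:a}
ways to finish when only these pieces remain (= sum over removing one remaining piece with nothing left below it):
  1 left: {8}→1  {10}→1
  2 left: {8,10}→2  {9,10}→1
  3 left: {7,9,10}→1  {8,9,10}→3
  4 left: {6,7,9,10}→1  {7,8,9,10}→4
  5 left: {5,6,7,9,10}→1  {6,7,8,9,10}→5
  6 left: {4,5,6,7,9,10}→1  {5,6,7,8,9,10}→6
  7 left: {3,4,5,6,7,9,10}→1  {4,5,6,7,8,9,10}→7
  8 left: {2,3,4,5,6,7,9,10}→1  {3,4,5,6,7,8,9,10}→8
  9 left: {1,2,3,4,5,6,7,9,10}→1  {2,3,4,5,6,7,8,9,10}→9
  placing 0:e first → 10 extensions
  placing 8:a first → 1 extensions
total linear extensions = 11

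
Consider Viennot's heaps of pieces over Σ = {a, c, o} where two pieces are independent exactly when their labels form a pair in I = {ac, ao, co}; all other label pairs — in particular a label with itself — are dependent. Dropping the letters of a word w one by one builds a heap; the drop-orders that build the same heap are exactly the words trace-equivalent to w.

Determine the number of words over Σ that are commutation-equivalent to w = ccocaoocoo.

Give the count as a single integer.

piece 0:c — minimal
piece 1:c rests on {0:c}
piece 2:o — minimal
piece 3:c rests on {1:c}
piece 4:a — minimal
piece 5:o rests on {2:o}
piece 6:o rests on {5:o}
piece 7:c rests on {3:c}
piece 8:o rests on {6:o}
piece 9:o rests on {8:o}
minimal pieces: {0:c, 2:o, 4:a}
ways to finish when only these pieces remain (= sum over removing one remaining piece with nothing left below it):
  1 left: {4}→1  {7}→1  {9}→1
  2 left: {3,7}→1  {4,7}→2  {4,9}→2  {7,9}→2  {8,9}→1
  3 left: {1,3,7}→1  {3,4,7}→3  {3,7,9}→3  {4,7,9}→6  {4,8,9}→3  {6,8,9}→1  {7,8,9}→3
  4 left: {0,1,3,7}→1  {1,3,4,7}→4  {1,3,7,9}→4  {3,4,7,9}→12  {3,7,8,9}→6  {4,6,8,9}→4  {4,7,8,9}→12  {5,6,8,9}→1  {6,7,8,9}→4
  5 left: {0,1,3,4,7}→5  {0,1,3,7,9}→5  {1,3,4,7,9}→20  {1,3,7,8,9}→10  {2,5,6,8,9}→1  {3,4,7,8,9}→30  {3,6,7,8,9}→10  {4,5,6,8,9}→5  {4,6,7,8,9}→20  {5,6,7,8,9}→5
  6 left: {0,1,3,4,7,9}→30  {0,1,3,7,8,9}→15  {1,3,4,7,8,9}→60  {1,3,6,7,8,9}→20  {2,4,5,6,8,9}→6  {2,5,6,7,8,9}→6  {3,4,6,7,8,9}→60  {3,5,6,7,8,9}→15  {4,5,6,7,8,9}→30
  7 left: {0,1,3,4,7,8,9}→105  {0,1,3,6,7,8,9}→35  {1,3,4,6,7,8,9}→140  {1,3,5,6,7,8,9}→35  {2,3,5,6,7,8,9}→21  {2,4,5,6,7,8,9}→42  {3,4,5,6,7,8,9}→105
  8 left: {0,1,3,4,6,7,8,9}→280  {0,1,3,5,6,7,8,9}→70  {1,2,3,5,6,7,8,9}→56  {1,3,4,5,6,7,8,9}→280  {2,3,4,5,6,7,8,9}→168
  placing 0:c first → 504 extensions
  placing 2:o first → 630 extensions
  placing 4:a first → 126 extensions
total linear extensions = 1260

1260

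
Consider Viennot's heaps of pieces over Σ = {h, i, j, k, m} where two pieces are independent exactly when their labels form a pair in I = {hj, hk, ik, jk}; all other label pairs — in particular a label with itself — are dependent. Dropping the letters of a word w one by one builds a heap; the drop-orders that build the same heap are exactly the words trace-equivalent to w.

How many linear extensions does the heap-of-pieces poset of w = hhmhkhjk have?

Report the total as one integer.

30

#0=h has no predecessor
#1=h depends on [0:h]
#2=m depends on [1:h]
#3=h depends on [2:m]
#4=k depends on [2:m]
#5=h depends on [3:h]
#6=j depends on [2:m]
#7=k depends on [4:k]
sources: [0:h]
N(rest) = Σ N(rest − s) over sources s of rest; N(one piece) = 1:
  size 1 → [5]=1  [6]=1  [7]=1
  size 2 → [3,5]=1  [4,7]=1  [5,6]=2  [5,7]=2  [6,7]=2
  size 3 → [3,5,6]=3  [3,5,7]=3  [4,5,7]=3  [4,6,7]=3  [5,6,7]=6
  size 4 → [3,4,5,7]=6  [3,5,6,7]=12  [4,5,6,7]=12
  size 5 → [3,4,5,6,7]=30
  size 6 → [2,3,4,5,6,7]=30
  first=0(h) contributes 30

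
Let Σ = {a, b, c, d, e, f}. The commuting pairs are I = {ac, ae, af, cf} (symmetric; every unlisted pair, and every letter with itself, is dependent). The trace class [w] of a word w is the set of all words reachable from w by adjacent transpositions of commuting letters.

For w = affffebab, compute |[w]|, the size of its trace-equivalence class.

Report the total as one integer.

piece 0:a — minimal
piece 1:f — minimal
piece 2:f rests on {1:f}
piece 3:f rests on {2:f}
piece 4:f rests on {3:f}
piece 5:e rests on {4:f}
piece 6:b rests on {0:a, 5:e}
piece 7:a rests on {6:b}
piece 8:b rests on {7:a}
minimal pieces: {0:a, 1:f}
ways to finish when only these pieces remain (= sum over removing one remaining piece with nothing left below it):
  1 left: {8}→1
  2 left: {7,8}→1
  3 left: {6,7,8}→1
  4 left: {0,6,7,8}→1  {5,6,7,8}→1
  5 left: {0,5,6,7,8}→2  {4,5,6,7,8}→1
  6 left: {0,4,5,6,7,8}→3  {3,4,5,6,7,8}→1
  7 left: {0,3,4,5,6,7,8}→4  {2,3,4,5,6,7,8}→1
  placing 0:a first → 1 extensions
  placing 1:f first → 5 extensions
total linear extensions = 6

6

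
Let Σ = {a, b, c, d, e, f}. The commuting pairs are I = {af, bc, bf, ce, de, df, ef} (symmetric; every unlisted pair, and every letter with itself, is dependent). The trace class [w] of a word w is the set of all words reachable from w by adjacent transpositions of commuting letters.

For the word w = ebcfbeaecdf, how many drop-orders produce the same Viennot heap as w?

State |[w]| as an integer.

piece 0:e — minimal
piece 1:b rests on {0:e}
piece 2:c — minimal
piece 3:f rests on {2:c}
piece 4:b rests on {1:b}
piece 5:e rests on {4:b}
piece 6:a rests on {2:c, 5:e}
piece 7:e rests on {6:a}
piece 8:c rests on {3:f, 6:a}
piece 9:d rests on {8:c}
piece 10:f rests on {8:c}
minimal pieces: {0:e, 2:c}
ways to finish when only these pieces remain (= sum over removing one remaining piece with nothing left below it):
  1 left: {7}→1  {9}→1  {10}→1
  2 left: {7,9}→2  {7,10}→2  {9,10}→2
  3 left: {7,9,10}→6  {8,9,10}→2
  4 left: {3,8,9,10}→2  {7,8,9,10}→8
  5 left: {3,7,8,9,10}→10  {6,7,8,9,10}→8
  6 left: {3,6,7,8,9,10}→18  {5,6,7,8,9,10}→8
  7 left: {2,3,6,7,8,9,10}→18  {3,5,6,7,8,9,10}→26  {4,5,6,7,8,9,10}→8
  8 left: {1,4,5,6,7,8,9,10}→8  {2,3,5,6,7,8,9,10}→44  {3,4,5,6,7,8,9,10}→34
  9 left: {0,1,4,5,6,7,8,9,10}→8  {1,3,4,5,6,7,8,9,10}→42  {2,3,4,5,6,7,8,9,10}→78
  placing 0:e first → 120 extensions
  placing 2:c first → 50 extensions
total linear extensions = 170

170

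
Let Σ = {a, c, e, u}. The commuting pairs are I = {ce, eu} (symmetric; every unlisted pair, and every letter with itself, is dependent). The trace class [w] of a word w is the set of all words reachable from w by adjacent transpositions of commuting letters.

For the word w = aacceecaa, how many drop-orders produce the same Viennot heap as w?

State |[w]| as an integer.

piece 0:a — minimal
piece 1:a rests on {0:a}
piece 2:c rests on {1:a}
piece 3:c rests on {2:c}
piece 4:e rests on {1:a}
piece 5:e rests on {4:e}
piece 6:c rests on {3:c}
piece 7:a rests on {5:e, 6:c}
piece 8:a rests on {7:a}
minimal pieces: {0:a}
ways to finish when only these pieces remain (= sum over removing one remaining piece with nothing left below it):
  1 left: {8}→1
  2 left: {7,8}→1
  3 left: {5,7,8}→1  {6,7,8}→1
  4 left: {3,6,7,8}→1  {4,5,7,8}→1  {5,6,7,8}→2
  5 left: {2,3,6,7,8}→1  {3,5,6,7,8}→3  {4,5,6,7,8}→3
  6 left: {2,3,5,6,7,8}→4  {3,4,5,6,7,8}→6
  7 left: {2,3,4,5,6,7,8}→10
  placing 0:a first → 10 extensions

10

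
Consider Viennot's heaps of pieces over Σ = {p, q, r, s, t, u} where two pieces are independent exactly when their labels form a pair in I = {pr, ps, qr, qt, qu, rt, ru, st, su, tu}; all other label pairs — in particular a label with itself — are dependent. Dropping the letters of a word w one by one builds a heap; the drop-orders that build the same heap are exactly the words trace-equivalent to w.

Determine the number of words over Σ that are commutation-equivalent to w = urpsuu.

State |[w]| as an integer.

0(u) covers ∅
1(r) covers ∅
2(p) covers 0:u
3(s) covers 1:r
4(u) covers 2:p
5(u) covers 4:u
floor of heap: 0:u, 1:r
completions by unplaced set U, small U first (add the entries for U minus each lowest piece of U):
  |U|=1: {3}:1  {5}:1
  |U|=2: {1,3}:1  {3,5}:2  {4,5}:1
  |U|=3: {1,3,5}:3  {2,4,5}:1  {3,4,5}:3
  |U|=4: {0,2,4,5}:1  {1,3,4,5}:6  {2,3,4,5}:4
  start at 0(u): 10
  start at 1(r): 5
sum over floor = 15

15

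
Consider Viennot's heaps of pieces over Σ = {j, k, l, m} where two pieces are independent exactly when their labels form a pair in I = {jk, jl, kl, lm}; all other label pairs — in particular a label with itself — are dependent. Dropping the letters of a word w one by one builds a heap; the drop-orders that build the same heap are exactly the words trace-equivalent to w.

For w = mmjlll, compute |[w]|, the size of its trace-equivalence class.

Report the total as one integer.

#0=m has no predecessor
#1=m depends on [0:m]
#2=j depends on [1:m]
#3=l has no predecessor
#4=l depends on [3:l]
#5=l depends on [4:l]
sources: [0:m, 3:l]
N(rest) = Σ N(rest − s) over sources s of rest; N(one piece) = 1:
  size 1 → [2]=1  [5]=1
  size 2 → [1,2]=1  [2,5]=2  [4,5]=1
  size 3 → [0,1,2]=1  [1,2,5]=3  [2,4,5]=3  [3,4,5]=1
  size 4 → [0,1,2,5]=4  [1,2,4,5]=6  [2,3,4,5]=4
  first=0(m) contributes 10
  first=3(l) contributes 10
|[w]| = 20

20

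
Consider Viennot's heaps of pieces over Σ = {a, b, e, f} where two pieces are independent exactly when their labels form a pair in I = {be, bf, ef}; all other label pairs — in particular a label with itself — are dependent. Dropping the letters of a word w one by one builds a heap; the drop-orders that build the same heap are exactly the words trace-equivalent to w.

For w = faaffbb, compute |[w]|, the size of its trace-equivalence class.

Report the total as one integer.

6

0(f) covers ∅
1(a) covers 0:f
2(a) covers 1:a
3(f) covers 2:a
4(f) covers 3:f
5(b) covers 2:a
6(b) covers 5:b
floor of heap: 0:f
completions by unplaced set U, small U first (add the entries for U minus each lowest piece of U):
  |U|=1: {4}:1  {6}:1
  |U|=2: {3,4}:1  {4,6}:2  {5,6}:1
  |U|=3: {3,4,6}:3  {4,5,6}:3
  |U|=4: {3,4,5,6}:6
  |U|=5: {2,3,4,5,6}:6
  start at 0(f): 6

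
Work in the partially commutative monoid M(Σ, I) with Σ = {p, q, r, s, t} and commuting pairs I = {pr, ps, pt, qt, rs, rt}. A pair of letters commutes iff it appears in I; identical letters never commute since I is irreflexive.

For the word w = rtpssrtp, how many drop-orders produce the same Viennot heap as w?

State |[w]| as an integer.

0(r) covers ∅
1(t) covers ∅
2(p) covers ∅
3(s) covers 1:t
4(s) covers 3:s
5(r) covers 0:r
6(t) covers 4:s
7(p) covers 2:p
floor of heap: 0:r, 1:t, 2:p
completions by unplaced set U, small U first (add the entries for U minus each lowest piece of U):
  |U|=1: {5}:1  {6}:1  {7}:1
  |U|=2: {0,5}:1  {2,7}:1  {4,6}:1  {5,6}:2  {5,7}:2  {6,7}:2
  |U|=3: {0,5,6}:3  {0,5,7}:3  {2,5,7}:3  {2,6,7}:3  {3,4,6}:1  {4,5,6}:3  {4,6,7}:3  {5,6,7}:6
  |U|=4: {0,2,5,7}:6  {0,4,5,6}:6  {0,5,6,7}:12  {1,3,4,6}:1  {2,4,6,7}:6  {2,5,6,7}:12  {3,4,5,6}:4  {3,4,6,7}:4  {4,5,6,7}:12
  |U|=5: {0,2,5,6,7}:30  {0,3,4,5,6}:10  {0,4,5,6,7}:30  {1,3,4,5,6}:5  {1,3,4,6,7}:5  {2,3,4,6,7}:10  {2,4,5,6,7}:30  {3,4,5,6,7}:20
  |U|=6: {0,1,3,4,5,6}:15  {0,2,4,5,6,7}:90  {0,3,4,5,6,7}:60  {1,2,3,4,6,7}:15  {1,3,4,5,6,7}:30  {2,3,4,5,6,7}:60
  start at 0(r): 105
  start at 1(t): 210
  start at 2(p): 105
sum over floor = 420

420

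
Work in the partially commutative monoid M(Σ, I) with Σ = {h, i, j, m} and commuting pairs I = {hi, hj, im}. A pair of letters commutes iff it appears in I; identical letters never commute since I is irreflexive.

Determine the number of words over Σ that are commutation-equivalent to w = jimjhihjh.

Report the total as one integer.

0(j) covers ∅
1(i) covers 0:j
2(m) covers 0:j
3(j) covers 1:i, 2:m
4(h) covers 2:m
5(i) covers 3:j
6(h) covers 4:h
7(j) covers 5:i
8(h) covers 6:h
floor of heap: 0:j
completions by unplaced set U, small U first (add the entries for U minus each lowest piece of U):
  |U|=1: {7}:1  {8}:1
  |U|=2: {5,7}:1  {6,8}:1  {7,8}:2
  |U|=3: {3,5,7}:1  {4,6,8}:1  {5,7,8}:3  {6,7,8}:3
  |U|=4: {1,3,5,7}:1  {3,5,7,8}:4  {4,6,7,8}:4  {5,6,7,8}:6
  |U|=5: {1,3,5,7,8}:5  {3,5,6,7,8}:10  {4,5,6,7,8}:10
  |U|=6: {1,3,5,6,7,8}:15  {3,4,5,6,7,8}:20
  |U|=7: {1,3,4,5,6,7,8}:35  {2,3,4,5,6,7,8}:20
  start at 0(j): 55

55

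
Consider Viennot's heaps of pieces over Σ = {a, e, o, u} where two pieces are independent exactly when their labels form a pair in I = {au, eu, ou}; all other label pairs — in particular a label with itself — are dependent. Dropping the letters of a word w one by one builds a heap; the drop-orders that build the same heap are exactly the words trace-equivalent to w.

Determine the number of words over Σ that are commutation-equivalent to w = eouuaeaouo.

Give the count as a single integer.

120

0(e) covers ∅
1(o) covers 0:e
2(u) covers ∅
3(u) covers 2:u
4(a) covers 1:o
5(e) covers 4:a
6(a) covers 5:e
7(o) covers 6:a
8(u) covers 3:u
9(o) covers 7:o
floor of heap: 0:e, 2:u
completions by unplaced set U, small U first (add the entries for U minus each lowest piece of U):
  |U|=1: {8}:1  {9}:1
  |U|=2: {3,8}:1  {7,9}:1  {8,9}:2
  |U|=3: {2,3,8}:1  {3,8,9}:3  {6,7,9}:1  {7,8,9}:3
  |U|=4: {2,3,8,9}:4  {3,7,8,9}:6  {5,6,7,9}:1  {6,7,8,9}:4
  |U|=5: {2,3,7,8,9}:10  {3,6,7,8,9}:10  {4,5,6,7,9}:1  {5,6,7,8,9}:5
  |U|=6: {1,4,5,6,7,9}:1  {2,3,6,7,8,9}:20  {3,5,6,7,8,9}:15  {4,5,6,7,8,9}:6
  |U|=7: {0,1,4,5,6,7,9}:1  {1,4,5,6,7,8,9}:7  {2,3,5,6,7,8,9}:35  {3,4,5,6,7,8,9}:21
  |U|=8: {0,1,4,5,6,7,8,9}:8  {1,3,4,5,6,7,8,9}:28  {2,3,4,5,6,7,8,9}:56
  start at 0(e): 84
  start at 2(u): 36
sum over floor = 120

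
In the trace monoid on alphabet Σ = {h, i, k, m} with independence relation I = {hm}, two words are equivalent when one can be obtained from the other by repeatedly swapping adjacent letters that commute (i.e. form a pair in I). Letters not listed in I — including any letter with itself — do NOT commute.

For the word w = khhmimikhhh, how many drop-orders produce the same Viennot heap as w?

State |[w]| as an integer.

3

drop 0:k onto floor
drop 1:h onto {0:k}
drop 2:h onto {1:h}
drop 3:m onto {0:k}
drop 4:i onto {2:h, 3:m}
drop 5:m onto {4:i}
drop 6:i onto {5:m}
drop 7:k onto {6:i}
drop 8:h onto {7:k}
drop 9:h onto {8:h}
drop 10:h onto {9:h}
ground layer = {0:k}
drop-orders for the pieces not yet dropped (sum over which currently-grounded one goes next):
  1 to go: {10} 1
  2 to go: {9,10} 1
  3 to go: {8,9,10} 1
  4 to go: {7,8,9,10} 1
  5 to go: {6,7,8,9,10} 1
  6 to go: {5,6,7,8,9,10} 1
  7 to go: {4,5,6,7,8,9,10} 1
  8 to go: {2,4,5,6,7,8,9,10} 1  {3,4,5,6,7,8,9,10} 1
  9 to go: {1,2,4,5,6,7,8,9,10} 1  {2,3,4,5,6,7,8,9,10} 2
  if 0:k drops first: 3 orders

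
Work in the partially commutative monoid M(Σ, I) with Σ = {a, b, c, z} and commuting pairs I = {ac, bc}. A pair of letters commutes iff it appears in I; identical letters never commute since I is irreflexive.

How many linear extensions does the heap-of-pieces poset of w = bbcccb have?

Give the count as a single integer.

piece 0:b — minimal
piece 1:b rests on {0:b}
piece 2:c — minimal
piece 3:c rests on {2:c}
piece 4:c rests on {3:c}
piece 5:b rests on {1:b}
minimal pieces: {0:b, 2:c}
ways to finish when only these pieces remain (= sum over removing one remaining piece with nothing left below it):
  1 left: {4}→1  {5}→1
  2 left: {1,5}→1  {3,4}→1  {4,5}→2
  3 left: {0,1,5}→1  {1,4,5}→3  {2,3,4}→1  {3,4,5}→3
  4 left: {0,1,4,5}→4  {1,3,4,5}→6  {2,3,4,5}→4
  placing 0:b first → 10 extensions
  placing 2:c first → 10 extensions
total linear extensions = 20

20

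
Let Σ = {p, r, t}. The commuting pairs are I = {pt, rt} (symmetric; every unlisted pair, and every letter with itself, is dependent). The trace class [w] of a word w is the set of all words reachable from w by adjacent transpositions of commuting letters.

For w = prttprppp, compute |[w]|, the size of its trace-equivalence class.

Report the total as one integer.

36

piece 0:p — minimal
piece 1:r rests on {0:p}
piece 2:t — minimal
piece 3:t rests on {2:t}
piece 4:p rests on {1:r}
piece 5:r rests on {4:p}
piece 6:p rests on {5:r}
piece 7:p rests on {6:p}
piece 8:p rests on {7:p}
minimal pieces: {0:p, 2:t}
ways to finish when only these pieces remain (= sum over removing one remaining piece with nothing left below it):
  1 left: {3}→1  {8}→1
  2 left: {2,3}→1  {3,8}→2  {7,8}→1
  3 left: {2,3,8}→3  {3,7,8}→3  {6,7,8}→1
  4 left: {2,3,7,8}→6  {3,6,7,8}→4  {5,6,7,8}→1
  5 left: {2,3,6,7,8}→10  {3,5,6,7,8}→5  {4,5,6,7,8}→1
  6 left: {1,4,5,6,7,8}→1  {2,3,5,6,7,8}→15  {3,4,5,6,7,8}→6
  7 left: {0,1,4,5,6,7,8}→1  {1,3,4,5,6,7,8}→7  {2,3,4,5,6,7,8}→21
  placing 0:p first → 28 extensions
  placing 2:t first → 8 extensions
total linear extensions = 36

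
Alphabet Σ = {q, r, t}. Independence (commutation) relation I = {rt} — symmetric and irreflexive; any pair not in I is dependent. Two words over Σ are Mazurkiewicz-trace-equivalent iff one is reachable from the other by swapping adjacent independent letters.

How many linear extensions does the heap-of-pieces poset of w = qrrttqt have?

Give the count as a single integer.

#0=q has no predecessor
#1=r depends on [0:q]
#2=r depends on [1:r]
#3=t depends on [0:q]
#4=t depends on [3:t]
#5=q depends on [2:r, 4:t]
#6=t depends on [5:q]
sources: [0:q]
N(rest) = Σ N(rest − s) over sources s of rest; N(one piece) = 1:
  size 1 → [6]=1
  size 2 → [5,6]=1
  size 3 → [2,5,6]=1  [4,5,6]=1
  size 4 → [1,2,5,6]=1  [2,4,5,6]=2  [3,4,5,6]=1
  size 5 → [1,2,4,5,6]=3  [2,3,4,5,6]=3
  first=0(q) contributes 6

6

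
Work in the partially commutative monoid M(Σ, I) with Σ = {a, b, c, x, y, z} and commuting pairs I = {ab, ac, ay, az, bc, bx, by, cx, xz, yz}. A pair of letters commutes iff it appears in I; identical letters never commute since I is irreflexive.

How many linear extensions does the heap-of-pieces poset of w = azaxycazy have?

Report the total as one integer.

drop 0:a onto floor
drop 1:z onto floor
drop 2:a onto {0:a}
drop 3:x onto {2:a}
drop 4:y onto {3:x}
drop 5:c onto {1:z, 4:y}
drop 6:a onto {3:x}
drop 7:z onto {5:c}
drop 8:y onto {5:c}
ground layer = {0:a, 1:z}
drop-orders for the pieces not yet dropped (sum over which currently-grounded one goes next):
  1 to go: {6} 1  {7} 1  {8} 1
  2 to go: {6,7} 2  {6,8} 2  {7,8} 2
  3 to go: {5,7,8} 2  {6,7,8} 6
  4 to go: {1,5,7,8} 2  {4,5,7,8} 2  {5,6,7,8} 8
  5 to go: {1,4,5,7,8} 4  {1,5,6,7,8} 10  {4,5,6,7,8} 10
  6 to go: {1,4,5,6,7,8} 24  {3,4,5,6,7,8} 10
  7 to go: {1,3,4,5,6,7,8} 34  {2,3,4,5,6,7,8} 10
  if 0:a drops first: 44 orders
  if 1:z drops first: 10 orders
heap linearizations: 54

54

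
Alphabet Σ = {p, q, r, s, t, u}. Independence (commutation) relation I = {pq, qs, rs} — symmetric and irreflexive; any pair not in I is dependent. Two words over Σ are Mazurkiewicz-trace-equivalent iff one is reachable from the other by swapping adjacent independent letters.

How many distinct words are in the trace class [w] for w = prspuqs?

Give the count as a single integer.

0(p) covers ∅
1(r) covers 0:p
2(s) covers 0:p
3(p) covers 1:r, 2:s
4(u) covers 3:p
5(q) covers 4:u
6(s) covers 4:u
floor of heap: 0:p
completions by unplaced set U, small U first (add the entries for U minus each lowest piece of U):
  |U|=1: {5}:1  {6}:1
  |U|=2: {5,6}:2
  |U|=3: {4,5,6}:2
  |U|=4: {3,4,5,6}:2
  |U|=5: {1,3,4,5,6}:2  {2,3,4,5,6}:2
  start at 0(p): 4

4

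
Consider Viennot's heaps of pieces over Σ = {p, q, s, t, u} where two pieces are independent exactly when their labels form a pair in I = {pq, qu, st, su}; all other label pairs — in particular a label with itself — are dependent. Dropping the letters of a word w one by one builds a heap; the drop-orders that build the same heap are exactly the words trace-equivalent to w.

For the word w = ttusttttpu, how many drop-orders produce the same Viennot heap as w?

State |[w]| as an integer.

0(t) covers ∅
1(t) covers 0:t
2(u) covers 1:t
3(s) covers ∅
4(t) covers 2:u
5(t) covers 4:t
6(t) covers 5:t
7(t) covers 6:t
8(p) covers 3:s, 7:t
9(u) covers 8:p
floor of heap: 0:t, 3:s
completions by unplaced set U, small U first (add the entries for U minus each lowest piece of U):
  |U|=1: {9}:1
  |U|=2: {8,9}:1
  |U|=3: {3,8,9}:1  {7,8,9}:1
  |U|=4: {3,7,8,9}:2  {6,7,8,9}:1
  |U|=5: {3,6,7,8,9}:3  {5,6,7,8,9}:1
  |U|=6: {3,5,6,7,8,9}:4  {4,5,6,7,8,9}:1
  |U|=7: {2,4,5,6,7,8,9}:1  {3,4,5,6,7,8,9}:5
  |U|=8: {1,2,4,5,6,7,8,9}:1  {2,3,4,5,6,7,8,9}:6
  start at 0(t): 7
  start at 3(s): 1
sum over floor = 8

8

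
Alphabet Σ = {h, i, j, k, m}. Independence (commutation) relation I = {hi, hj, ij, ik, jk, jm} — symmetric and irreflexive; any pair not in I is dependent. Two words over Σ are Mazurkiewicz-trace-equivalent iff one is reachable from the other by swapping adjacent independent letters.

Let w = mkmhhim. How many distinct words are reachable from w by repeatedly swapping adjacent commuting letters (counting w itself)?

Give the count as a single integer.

3

0(m) covers ∅
1(k) covers 0:m
2(m) covers 1:k
3(h) covers 2:m
4(h) covers 3:h
5(i) covers 2:m
6(m) covers 4:h, 5:i
floor of heap: 0:m
completions by unplaced set U, small U first (add the entries for U minus each lowest piece of U):
  |U|=1: {6}:1
  |U|=2: {4,6}:1  {5,6}:1
  |U|=3: {3,4,6}:1  {4,5,6}:2
  |U|=4: {3,4,5,6}:3
  |U|=5: {2,3,4,5,6}:3
  start at 0(m): 3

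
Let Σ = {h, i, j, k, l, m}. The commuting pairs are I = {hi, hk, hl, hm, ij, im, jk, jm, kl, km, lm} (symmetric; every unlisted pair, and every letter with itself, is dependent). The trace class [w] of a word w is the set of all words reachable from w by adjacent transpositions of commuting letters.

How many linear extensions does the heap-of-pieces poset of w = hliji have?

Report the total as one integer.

0(h) covers ∅
1(l) covers ∅
2(i) covers 1:l
3(j) covers 0:h, 1:l
4(i) covers 2:i
floor of heap: 0:h, 1:l
completions by unplaced set U, small U first (add the entries for U minus each lowest piece of U):
  |U|=1: {3}:1  {4}:1
  |U|=2: {0,3}:1  {2,4}:1  {3,4}:2
  |U|=3: {0,3,4}:3  {2,3,4}:3
  start at 0(h): 3
  start at 1(l): 6
sum over floor = 9

9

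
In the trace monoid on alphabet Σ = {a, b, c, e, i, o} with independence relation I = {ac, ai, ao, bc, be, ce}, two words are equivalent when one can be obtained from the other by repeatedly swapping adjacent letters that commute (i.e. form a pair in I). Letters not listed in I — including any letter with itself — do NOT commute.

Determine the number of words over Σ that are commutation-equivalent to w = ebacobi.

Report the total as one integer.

14

piece 0:e — minimal
piece 1:b — minimal
piece 2:a rests on {0:e, 1:b}
piece 3:c — minimal
piece 4:o rests on {0:e, 1:b, 3:c}
piece 5:b rests on {2:a, 4:o}
piece 6:i rests on {5:b}
minimal pieces: {0:e, 1:b, 3:c}
ways to finish when only these pieces remain (= sum over removing one remaining piece with nothing left below it):
  1 left: {6}→1
  2 left: {5,6}→1
  3 left: {2,5,6}→1  {4,5,6}→1
  4 left: {2,4,5,6}→2  {3,4,5,6}→1
  5 left: {0,2,4,5,6}→2  {1,2,4,5,6}→2  {2,3,4,5,6}→3
  placing 0:e first → 5 extensions
  placing 1:b first → 5 extensions
  placing 3:c first → 4 extensions
total linear extensions = 14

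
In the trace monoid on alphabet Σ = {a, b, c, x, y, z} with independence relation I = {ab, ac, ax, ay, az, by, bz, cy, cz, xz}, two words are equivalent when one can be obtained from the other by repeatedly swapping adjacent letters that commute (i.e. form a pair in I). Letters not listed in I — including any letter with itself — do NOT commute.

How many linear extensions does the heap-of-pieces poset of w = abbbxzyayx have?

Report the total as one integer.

#0=a has no predecessor
#1=b has no predecessor
#2=b depends on [1:b]
#3=b depends on [2:b]
#4=x depends on [3:b]
#5=z has no predecessor
#6=y depends on [4:x, 5:z]
#7=a depends on [0:a]
#8=y depends on [6:y]
#9=x depends on [8:y]
sources: [0:a, 1:b, 5:z]
N(rest) = Σ N(rest − s) over sources s of rest; N(one piece) = 1:
  size 1 → [7]=1  [9]=1
  size 2 → [0,7]=1  [7,9]=2  [8,9]=1
  size 3 → [0,7,9]=3  [6,8,9]=1  [7,8,9]=3
  size 4 → [0,7,8,9]=6  [4,6,8,9]=1  [5,6,8,9]=1  [6,7,8,9]=4
  size 5 → [0,6,7,8,9]=10  [3,4,6,8,9]=1  [4,5,6,8,9]=2  [4,6,7,8,9]=5  [5,6,7,8,9]=5
  size 6 → [0,4,6,7,8,9]=15  [0,5,6,7,8,9]=15  [2,3,4,6,8,9]=1  [3,4,5,6,8,9]=3  [3,4,6,7,8,9]=6  [4,5,6,7,8,9]=12
  size 7 → [0,3,4,6,7,8,9]=21  [0,4,5,6,7,8,9]=42  [1,2,3,4,6,8,9]=1  [2,3,4,5,6,8,9]=4  [2,3,4,6,7,8,9]=7  [3,4,5,6,7,8,9]=21
  size 8 → [0,2,3,4,6,7,8,9]=28  [0,3,4,5,6,7,8,9]=84  [1,2,3,4,5,6,8,9]=5  [1,2,3,4,6,7,8,9]=8  [2,3,4,5,6,7,8,9]=32
  first=0(a) contributes 45
  first=1(b) contributes 144
  first=5(z) contributes 36
|[w]| = 225

225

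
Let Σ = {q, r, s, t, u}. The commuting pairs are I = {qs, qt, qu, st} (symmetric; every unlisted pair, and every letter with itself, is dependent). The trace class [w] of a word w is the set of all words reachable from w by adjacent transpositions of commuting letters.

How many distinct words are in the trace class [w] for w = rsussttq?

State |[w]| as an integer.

42

#0=r has no predecessor
#1=s depends on [0:r]
#2=u depends on [1:s]
#3=s depends on [2:u]
#4=s depends on [3:s]
#5=t depends on [2:u]
#6=t depends on [5:t]
#7=q depends on [0:r]
sources: [0:r]
N(rest) = Σ N(rest − s) over sources s of rest; N(one piece) = 1:
  size 1 → [4]=1  [6]=1  [7]=1
  size 2 → [3,4]=1  [4,6]=2  [4,7]=2  [5,6]=1  [6,7]=2
  size 3 → [3,4,6]=3  [3,4,7]=3  [4,5,6]=3  [4,6,7]=6  [5,6,7]=3
  size 4 → [3,4,5,6]=6  [3,4,6,7]=12  [4,5,6,7]=12
  size 5 → [2,3,4,5,6]=6  [3,4,5,6,7]=30
  size 6 → [1,2,3,4,5,6]=6  [2,3,4,5,6,7]=36
  first=0(r) contributes 42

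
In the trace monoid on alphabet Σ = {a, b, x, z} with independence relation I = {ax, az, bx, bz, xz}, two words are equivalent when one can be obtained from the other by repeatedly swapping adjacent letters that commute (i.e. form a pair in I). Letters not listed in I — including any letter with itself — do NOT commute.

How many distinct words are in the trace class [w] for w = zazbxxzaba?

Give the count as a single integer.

#0=z has no predecessor
#1=a has no predecessor
#2=z depends on [0:z]
#3=b depends on [1:a]
#4=x has no predecessor
#5=x depends on [4:x]
#6=z depends on [2:z]
#7=a depends on [3:b]
#8=b depends on [7:a]
#9=a depends on [8:b]
sources: [0:z, 1:a, 4:x]
N(rest) = Σ N(rest − s) over sources s of rest; N(one piece) = 1:
  size 1 → [5]=1  [6]=1  [9]=1
  size 2 → [2,6]=1  [4,5]=1  [5,6]=2  [5,9]=2  [6,9]=2  [8,9]=1
  size 3 → [0,2,6]=1  [2,5,6]=3  [2,6,9]=3  [4,5,6]=3  [4,5,9]=3  [5,6,9]=6  [5,8,9]=3  [6,8,9]=3  [7,8,9]=1
  size 4 → [0,2,5,6]=4  [0,2,6,9]=4  [2,4,5,6]=6  [2,5,6,9]=12  [2,6,8,9]=6  [3,7,8,9]=1  [4,5,6,9]=12  [4,5,8,9]=6  [5,6,8,9]=12  [5,7,8,9]=4  [6,7,8,9]=4
  size 5 → [0,2,4,5,6]=10  [0,2,5,6,9]=20  [0,2,6,8,9]=10  [1,3,7,8,9]=1  [2,4,5,6,9]=30  [2,5,6,8,9]=30  [2,6,7,8,9]=10  [3,5,7,8,9]=5  [3,6,7,8,9]=5  [4,5,6,8,9]=30  [4,5,7,8,9]=10  [5,6,7,8,9]=20
  size 6 → [0,2,4,5,6,9]=60  [0,2,5,6,8,9]=60  [0,2,6,7,8,9]=20  [1,3,5,7,8,9]=6  [1,3,6,7,8,9]=6  [2,3,6,7,8,9]=15  [2,4,5,6,8,9]=90  [2,5,6,7,8,9]=60  [3,4,5,7,8,9]=15  [3,5,6,7,8,9]=30  [4,5,6,7,8,9]=60
  size 7 → [0,2,3,6,7,8,9]=35  [0,2,4,5,6,8,9]=210  [0,2,5,6,7,8,9]=140  [1,2,3,6,7,8,9]=21  [1,3,4,5,7,8,9]=21  [1,3,5,6,7,8,9]=42  [2,3,5,6,7,8,9]=105  [2,4,5,6,7,8,9]=210  [3,4,5,6,7,8,9]=105
  size 8 → [0,1,2,3,6,7,8,9]=56  [0,2,3,5,6,7,8,9]=280  [0,2,4,5,6,7,8,9]=560  [1,2,3,5,6,7,8,9]=168  [1,3,4,5,6,7,8,9]=168  [2,3,4,5,6,7,8,9]=420
  first=0(z) contributes 756
  first=1(a) contributes 1260
  first=4(x) contributes 504
|[w]| = 2520

2520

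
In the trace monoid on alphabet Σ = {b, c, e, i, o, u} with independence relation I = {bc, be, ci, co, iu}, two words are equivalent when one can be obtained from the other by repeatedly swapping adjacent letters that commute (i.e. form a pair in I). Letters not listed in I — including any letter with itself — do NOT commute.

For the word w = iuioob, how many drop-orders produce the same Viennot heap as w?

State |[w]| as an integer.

#0=i has no predecessor
#1=u has no predecessor
#2=i depends on [0:i]
#3=o depends on [1:u, 2:i]
#4=o depends on [3:o]
#5=b depends on [4:o]
sources: [0:i, 1:u]
N(rest) = Σ N(rest − s) over sources s of rest; N(one piece) = 1:
  size 1 → [5]=1
  size 2 → [4,5]=1
  size 3 → [3,4,5]=1
  size 4 → [1,3,4,5]=1  [2,3,4,5]=1
  first=0(i) contributes 2
  first=1(u) contributes 1
|[w]| = 3

3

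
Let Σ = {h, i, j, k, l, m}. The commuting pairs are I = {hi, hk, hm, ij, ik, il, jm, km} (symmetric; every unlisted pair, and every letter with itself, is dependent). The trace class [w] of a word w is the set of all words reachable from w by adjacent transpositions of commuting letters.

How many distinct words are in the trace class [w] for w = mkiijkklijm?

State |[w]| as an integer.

0(m) covers ∅
1(k) covers ∅
2(i) covers 0:m
3(i) covers 2:i
4(j) covers 1:k
5(k) covers 4:j
6(k) covers 5:k
7(l) covers 0:m, 6:k
8(i) covers 3:i
9(j) covers 7:l
10(m) covers 7:l, 8:i
floor of heap: 0:m, 1:k
completions by unplaced set U, small U first (add the entries for U minus each lowest piece of U):
  |U|=1: {9}:1  {10}:1
  |U|=2: {8,10}:1  {9,10}:2
  |U|=3: {3,8,10}:1  {7,9,10}:2  {8,9,10}:3
  |U|=4: {2,3,8,10}:1  {3,8,9,10}:4  {6,7,9,10}:2  {7,8,9,10}:5
  |U|=5: {2,3,8,9,10}:5  {3,7,8,9,10}:9  {5,6,7,9,10}:2  {6,7,8,9,10}:7
  |U|=6: {2,3,7,8,9,10}:14  {3,6,7,8,9,10}:16  {4,5,6,7,9,10}:2  {5,6,7,8,9,10}:9
  |U|=7: {0,2,3,7,8,9,10}:14  {1,4,5,6,7,9,10}:2  {2,3,6,7,8,9,10}:30  {3,5,6,7,8,9,10}:25  {4,5,6,7,8,9,10}:11
  |U|=8: {0,2,3,6,7,8,9,10}:44  {1,4,5,6,7,8,9,10}:13  {2,3,5,6,7,8,9,10}:55  {3,4,5,6,7,8,9,10}:36
  |U|=9: {0,2,3,5,6,7,8,9,10}:99  {1,3,4,5,6,7,8,9,10}:49  {2,3,4,5,6,7,8,9,10}:91
  start at 0(m): 140
  start at 1(k): 190
sum over floor = 330

330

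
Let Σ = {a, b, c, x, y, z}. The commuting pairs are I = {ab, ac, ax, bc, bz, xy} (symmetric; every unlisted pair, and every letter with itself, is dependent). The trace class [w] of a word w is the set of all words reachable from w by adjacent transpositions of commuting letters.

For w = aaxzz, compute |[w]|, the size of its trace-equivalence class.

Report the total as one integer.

3

drop 0:a onto floor
drop 1:a onto {0:a}
drop 2:x onto floor
drop 3:z onto {1:a, 2:x}
drop 4:z onto {3:z}
ground layer = {0:a, 2:x}
drop-orders for the pieces not yet dropped (sum over which currently-grounded one goes next):
  1 to go: {4} 1
  2 to go: {3,4} 1
  3 to go: {1,3,4} 1  {2,3,4} 1
  if 0:a drops first: 2 orders
  if 2:x drops first: 1 orders
heap linearizations: 3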